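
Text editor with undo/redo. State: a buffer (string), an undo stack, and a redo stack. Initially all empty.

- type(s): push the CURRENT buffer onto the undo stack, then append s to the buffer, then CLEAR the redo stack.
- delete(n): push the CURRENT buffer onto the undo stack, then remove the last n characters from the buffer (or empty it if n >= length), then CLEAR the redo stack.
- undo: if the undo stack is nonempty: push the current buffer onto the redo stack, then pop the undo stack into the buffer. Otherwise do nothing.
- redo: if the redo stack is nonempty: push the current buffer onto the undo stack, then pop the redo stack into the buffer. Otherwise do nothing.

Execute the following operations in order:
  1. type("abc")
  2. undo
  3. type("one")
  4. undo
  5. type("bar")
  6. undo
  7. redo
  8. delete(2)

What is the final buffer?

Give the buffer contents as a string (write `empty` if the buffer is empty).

After op 1 (type): buf='abc' undo_depth=1 redo_depth=0
After op 2 (undo): buf='(empty)' undo_depth=0 redo_depth=1
After op 3 (type): buf='one' undo_depth=1 redo_depth=0
After op 4 (undo): buf='(empty)' undo_depth=0 redo_depth=1
After op 5 (type): buf='bar' undo_depth=1 redo_depth=0
After op 6 (undo): buf='(empty)' undo_depth=0 redo_depth=1
After op 7 (redo): buf='bar' undo_depth=1 redo_depth=0
After op 8 (delete): buf='b' undo_depth=2 redo_depth=0

Answer: b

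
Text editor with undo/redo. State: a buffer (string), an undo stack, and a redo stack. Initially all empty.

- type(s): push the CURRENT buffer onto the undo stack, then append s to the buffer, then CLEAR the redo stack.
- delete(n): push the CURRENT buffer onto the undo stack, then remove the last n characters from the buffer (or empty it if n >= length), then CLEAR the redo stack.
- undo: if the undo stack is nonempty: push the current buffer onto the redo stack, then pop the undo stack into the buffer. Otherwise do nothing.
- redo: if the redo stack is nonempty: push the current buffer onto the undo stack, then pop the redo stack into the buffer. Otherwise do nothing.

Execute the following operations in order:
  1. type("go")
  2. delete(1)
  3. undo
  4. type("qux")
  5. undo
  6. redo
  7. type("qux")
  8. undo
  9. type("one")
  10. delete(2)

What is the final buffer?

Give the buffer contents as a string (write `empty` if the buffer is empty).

After op 1 (type): buf='go' undo_depth=1 redo_depth=0
After op 2 (delete): buf='g' undo_depth=2 redo_depth=0
After op 3 (undo): buf='go' undo_depth=1 redo_depth=1
After op 4 (type): buf='goqux' undo_depth=2 redo_depth=0
After op 5 (undo): buf='go' undo_depth=1 redo_depth=1
After op 6 (redo): buf='goqux' undo_depth=2 redo_depth=0
After op 7 (type): buf='goquxqux' undo_depth=3 redo_depth=0
After op 8 (undo): buf='goqux' undo_depth=2 redo_depth=1
After op 9 (type): buf='goquxone' undo_depth=3 redo_depth=0
After op 10 (delete): buf='goquxo' undo_depth=4 redo_depth=0

Answer: goquxo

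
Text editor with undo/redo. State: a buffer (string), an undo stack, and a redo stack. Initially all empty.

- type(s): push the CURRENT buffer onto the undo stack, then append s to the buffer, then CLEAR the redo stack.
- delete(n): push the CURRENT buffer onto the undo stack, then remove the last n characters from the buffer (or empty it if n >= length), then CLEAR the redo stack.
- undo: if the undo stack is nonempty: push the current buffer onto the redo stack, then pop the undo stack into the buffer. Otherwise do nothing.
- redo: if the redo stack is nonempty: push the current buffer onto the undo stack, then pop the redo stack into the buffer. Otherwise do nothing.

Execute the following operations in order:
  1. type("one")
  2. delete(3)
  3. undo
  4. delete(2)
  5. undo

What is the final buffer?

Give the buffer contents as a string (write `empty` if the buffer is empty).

Answer: one

Derivation:
After op 1 (type): buf='one' undo_depth=1 redo_depth=0
After op 2 (delete): buf='(empty)' undo_depth=2 redo_depth=0
After op 3 (undo): buf='one' undo_depth=1 redo_depth=1
After op 4 (delete): buf='o' undo_depth=2 redo_depth=0
After op 5 (undo): buf='one' undo_depth=1 redo_depth=1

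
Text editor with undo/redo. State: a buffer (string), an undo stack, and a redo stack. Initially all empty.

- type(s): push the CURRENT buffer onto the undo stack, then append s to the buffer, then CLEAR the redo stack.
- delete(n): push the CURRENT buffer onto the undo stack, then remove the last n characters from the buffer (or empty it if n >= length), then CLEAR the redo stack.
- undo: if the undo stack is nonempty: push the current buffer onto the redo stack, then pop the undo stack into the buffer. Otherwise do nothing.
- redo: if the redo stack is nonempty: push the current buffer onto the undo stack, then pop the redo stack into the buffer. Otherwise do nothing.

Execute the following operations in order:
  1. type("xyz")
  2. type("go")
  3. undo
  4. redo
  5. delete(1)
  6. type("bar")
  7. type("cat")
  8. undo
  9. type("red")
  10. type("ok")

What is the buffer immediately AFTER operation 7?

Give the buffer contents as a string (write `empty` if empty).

After op 1 (type): buf='xyz' undo_depth=1 redo_depth=0
After op 2 (type): buf='xyzgo' undo_depth=2 redo_depth=0
After op 3 (undo): buf='xyz' undo_depth=1 redo_depth=1
After op 4 (redo): buf='xyzgo' undo_depth=2 redo_depth=0
After op 5 (delete): buf='xyzg' undo_depth=3 redo_depth=0
After op 6 (type): buf='xyzgbar' undo_depth=4 redo_depth=0
After op 7 (type): buf='xyzgbarcat' undo_depth=5 redo_depth=0

Answer: xyzgbarcat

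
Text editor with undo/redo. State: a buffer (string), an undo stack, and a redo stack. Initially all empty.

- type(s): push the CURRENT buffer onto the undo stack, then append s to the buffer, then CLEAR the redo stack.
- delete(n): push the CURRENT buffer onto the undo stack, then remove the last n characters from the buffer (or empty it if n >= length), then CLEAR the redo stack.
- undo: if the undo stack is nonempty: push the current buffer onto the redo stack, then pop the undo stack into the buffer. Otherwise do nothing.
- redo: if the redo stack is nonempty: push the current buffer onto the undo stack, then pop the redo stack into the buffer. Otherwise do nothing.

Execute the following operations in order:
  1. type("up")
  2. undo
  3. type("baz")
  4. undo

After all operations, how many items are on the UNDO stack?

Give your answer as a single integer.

After op 1 (type): buf='up' undo_depth=1 redo_depth=0
After op 2 (undo): buf='(empty)' undo_depth=0 redo_depth=1
After op 3 (type): buf='baz' undo_depth=1 redo_depth=0
After op 4 (undo): buf='(empty)' undo_depth=0 redo_depth=1

Answer: 0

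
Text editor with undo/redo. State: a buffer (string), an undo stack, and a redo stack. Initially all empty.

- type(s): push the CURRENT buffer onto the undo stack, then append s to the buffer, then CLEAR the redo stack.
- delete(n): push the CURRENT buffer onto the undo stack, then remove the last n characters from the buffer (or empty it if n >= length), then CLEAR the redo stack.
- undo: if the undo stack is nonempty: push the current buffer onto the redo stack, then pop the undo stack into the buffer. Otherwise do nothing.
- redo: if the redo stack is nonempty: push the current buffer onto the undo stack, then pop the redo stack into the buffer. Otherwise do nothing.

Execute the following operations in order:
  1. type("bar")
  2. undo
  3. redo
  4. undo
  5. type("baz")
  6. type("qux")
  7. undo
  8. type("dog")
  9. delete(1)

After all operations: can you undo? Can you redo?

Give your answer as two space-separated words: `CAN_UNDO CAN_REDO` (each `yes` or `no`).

After op 1 (type): buf='bar' undo_depth=1 redo_depth=0
After op 2 (undo): buf='(empty)' undo_depth=0 redo_depth=1
After op 3 (redo): buf='bar' undo_depth=1 redo_depth=0
After op 4 (undo): buf='(empty)' undo_depth=0 redo_depth=1
After op 5 (type): buf='baz' undo_depth=1 redo_depth=0
After op 6 (type): buf='bazqux' undo_depth=2 redo_depth=0
After op 7 (undo): buf='baz' undo_depth=1 redo_depth=1
After op 8 (type): buf='bazdog' undo_depth=2 redo_depth=0
After op 9 (delete): buf='bazdo' undo_depth=3 redo_depth=0

Answer: yes no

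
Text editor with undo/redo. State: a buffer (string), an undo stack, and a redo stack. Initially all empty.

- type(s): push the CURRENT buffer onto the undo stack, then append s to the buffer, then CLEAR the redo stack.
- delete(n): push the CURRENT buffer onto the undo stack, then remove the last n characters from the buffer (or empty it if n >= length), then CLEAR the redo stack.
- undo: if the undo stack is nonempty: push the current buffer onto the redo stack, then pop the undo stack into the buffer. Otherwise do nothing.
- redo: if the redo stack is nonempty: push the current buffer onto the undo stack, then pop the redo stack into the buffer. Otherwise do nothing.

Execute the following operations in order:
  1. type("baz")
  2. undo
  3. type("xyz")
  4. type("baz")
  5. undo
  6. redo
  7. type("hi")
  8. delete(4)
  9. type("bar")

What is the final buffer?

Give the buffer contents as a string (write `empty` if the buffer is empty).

After op 1 (type): buf='baz' undo_depth=1 redo_depth=0
After op 2 (undo): buf='(empty)' undo_depth=0 redo_depth=1
After op 3 (type): buf='xyz' undo_depth=1 redo_depth=0
After op 4 (type): buf='xyzbaz' undo_depth=2 redo_depth=0
After op 5 (undo): buf='xyz' undo_depth=1 redo_depth=1
After op 6 (redo): buf='xyzbaz' undo_depth=2 redo_depth=0
After op 7 (type): buf='xyzbazhi' undo_depth=3 redo_depth=0
After op 8 (delete): buf='xyzb' undo_depth=4 redo_depth=0
After op 9 (type): buf='xyzbbar' undo_depth=5 redo_depth=0

Answer: xyzbbar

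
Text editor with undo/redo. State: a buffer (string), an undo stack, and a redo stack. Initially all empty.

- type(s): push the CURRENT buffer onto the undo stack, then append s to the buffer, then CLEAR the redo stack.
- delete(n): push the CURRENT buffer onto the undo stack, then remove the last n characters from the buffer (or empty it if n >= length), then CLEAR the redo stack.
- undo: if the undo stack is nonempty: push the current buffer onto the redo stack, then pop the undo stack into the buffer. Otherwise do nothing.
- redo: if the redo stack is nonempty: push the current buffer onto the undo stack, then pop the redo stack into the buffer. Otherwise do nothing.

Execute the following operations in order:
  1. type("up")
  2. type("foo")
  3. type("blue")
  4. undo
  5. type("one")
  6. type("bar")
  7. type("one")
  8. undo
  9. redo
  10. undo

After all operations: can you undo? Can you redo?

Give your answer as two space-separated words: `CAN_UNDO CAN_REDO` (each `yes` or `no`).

After op 1 (type): buf='up' undo_depth=1 redo_depth=0
After op 2 (type): buf='upfoo' undo_depth=2 redo_depth=0
After op 3 (type): buf='upfooblue' undo_depth=3 redo_depth=0
After op 4 (undo): buf='upfoo' undo_depth=2 redo_depth=1
After op 5 (type): buf='upfooone' undo_depth=3 redo_depth=0
After op 6 (type): buf='upfooonebar' undo_depth=4 redo_depth=0
After op 7 (type): buf='upfooonebarone' undo_depth=5 redo_depth=0
After op 8 (undo): buf='upfooonebar' undo_depth=4 redo_depth=1
After op 9 (redo): buf='upfooonebarone' undo_depth=5 redo_depth=0
After op 10 (undo): buf='upfooonebar' undo_depth=4 redo_depth=1

Answer: yes yes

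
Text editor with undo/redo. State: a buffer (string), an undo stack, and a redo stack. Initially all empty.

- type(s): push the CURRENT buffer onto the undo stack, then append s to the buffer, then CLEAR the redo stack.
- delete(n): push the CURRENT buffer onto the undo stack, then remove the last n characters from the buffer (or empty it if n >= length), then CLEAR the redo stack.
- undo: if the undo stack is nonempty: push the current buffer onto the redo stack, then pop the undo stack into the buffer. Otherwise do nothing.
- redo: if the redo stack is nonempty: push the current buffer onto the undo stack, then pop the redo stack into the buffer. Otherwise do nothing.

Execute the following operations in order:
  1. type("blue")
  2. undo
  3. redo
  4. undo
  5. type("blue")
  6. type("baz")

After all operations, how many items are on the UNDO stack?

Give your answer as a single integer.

After op 1 (type): buf='blue' undo_depth=1 redo_depth=0
After op 2 (undo): buf='(empty)' undo_depth=0 redo_depth=1
After op 3 (redo): buf='blue' undo_depth=1 redo_depth=0
After op 4 (undo): buf='(empty)' undo_depth=0 redo_depth=1
After op 5 (type): buf='blue' undo_depth=1 redo_depth=0
After op 6 (type): buf='bluebaz' undo_depth=2 redo_depth=0

Answer: 2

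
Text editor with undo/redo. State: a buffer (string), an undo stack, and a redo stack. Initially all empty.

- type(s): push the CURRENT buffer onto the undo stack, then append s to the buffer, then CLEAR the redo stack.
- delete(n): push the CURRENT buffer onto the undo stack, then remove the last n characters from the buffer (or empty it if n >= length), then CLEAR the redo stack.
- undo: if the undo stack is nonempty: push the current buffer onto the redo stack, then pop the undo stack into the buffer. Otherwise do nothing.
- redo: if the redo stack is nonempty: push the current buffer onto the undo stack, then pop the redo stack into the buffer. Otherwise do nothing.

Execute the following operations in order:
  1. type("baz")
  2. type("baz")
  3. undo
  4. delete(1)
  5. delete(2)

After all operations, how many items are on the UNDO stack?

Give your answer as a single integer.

Answer: 3

Derivation:
After op 1 (type): buf='baz' undo_depth=1 redo_depth=0
After op 2 (type): buf='bazbaz' undo_depth=2 redo_depth=0
After op 3 (undo): buf='baz' undo_depth=1 redo_depth=1
After op 4 (delete): buf='ba' undo_depth=2 redo_depth=0
After op 5 (delete): buf='(empty)' undo_depth=3 redo_depth=0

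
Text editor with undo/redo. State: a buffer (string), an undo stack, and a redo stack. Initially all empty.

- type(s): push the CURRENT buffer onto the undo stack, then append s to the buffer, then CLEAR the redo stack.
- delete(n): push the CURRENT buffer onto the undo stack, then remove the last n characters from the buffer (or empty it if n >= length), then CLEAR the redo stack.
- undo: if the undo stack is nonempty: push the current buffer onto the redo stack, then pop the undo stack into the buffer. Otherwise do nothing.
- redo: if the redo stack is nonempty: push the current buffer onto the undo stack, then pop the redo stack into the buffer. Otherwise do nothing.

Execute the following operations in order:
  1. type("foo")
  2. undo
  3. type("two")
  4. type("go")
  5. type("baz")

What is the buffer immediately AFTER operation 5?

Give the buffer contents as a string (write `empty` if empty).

Answer: twogobaz

Derivation:
After op 1 (type): buf='foo' undo_depth=1 redo_depth=0
After op 2 (undo): buf='(empty)' undo_depth=0 redo_depth=1
After op 3 (type): buf='two' undo_depth=1 redo_depth=0
After op 4 (type): buf='twogo' undo_depth=2 redo_depth=0
After op 5 (type): buf='twogobaz' undo_depth=3 redo_depth=0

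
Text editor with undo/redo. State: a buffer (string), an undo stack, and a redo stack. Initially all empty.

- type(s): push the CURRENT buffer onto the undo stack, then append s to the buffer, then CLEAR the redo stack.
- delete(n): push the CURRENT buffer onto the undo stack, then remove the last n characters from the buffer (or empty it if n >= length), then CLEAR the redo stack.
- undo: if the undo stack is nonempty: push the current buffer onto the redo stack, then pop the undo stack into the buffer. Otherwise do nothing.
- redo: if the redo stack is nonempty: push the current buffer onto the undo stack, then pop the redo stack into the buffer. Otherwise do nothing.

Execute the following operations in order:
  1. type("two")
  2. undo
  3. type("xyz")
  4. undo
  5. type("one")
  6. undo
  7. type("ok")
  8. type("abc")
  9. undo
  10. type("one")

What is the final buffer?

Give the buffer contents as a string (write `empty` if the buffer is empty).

Answer: okone

Derivation:
After op 1 (type): buf='two' undo_depth=1 redo_depth=0
After op 2 (undo): buf='(empty)' undo_depth=0 redo_depth=1
After op 3 (type): buf='xyz' undo_depth=1 redo_depth=0
After op 4 (undo): buf='(empty)' undo_depth=0 redo_depth=1
After op 5 (type): buf='one' undo_depth=1 redo_depth=0
After op 6 (undo): buf='(empty)' undo_depth=0 redo_depth=1
After op 7 (type): buf='ok' undo_depth=1 redo_depth=0
After op 8 (type): buf='okabc' undo_depth=2 redo_depth=0
After op 9 (undo): buf='ok' undo_depth=1 redo_depth=1
After op 10 (type): buf='okone' undo_depth=2 redo_depth=0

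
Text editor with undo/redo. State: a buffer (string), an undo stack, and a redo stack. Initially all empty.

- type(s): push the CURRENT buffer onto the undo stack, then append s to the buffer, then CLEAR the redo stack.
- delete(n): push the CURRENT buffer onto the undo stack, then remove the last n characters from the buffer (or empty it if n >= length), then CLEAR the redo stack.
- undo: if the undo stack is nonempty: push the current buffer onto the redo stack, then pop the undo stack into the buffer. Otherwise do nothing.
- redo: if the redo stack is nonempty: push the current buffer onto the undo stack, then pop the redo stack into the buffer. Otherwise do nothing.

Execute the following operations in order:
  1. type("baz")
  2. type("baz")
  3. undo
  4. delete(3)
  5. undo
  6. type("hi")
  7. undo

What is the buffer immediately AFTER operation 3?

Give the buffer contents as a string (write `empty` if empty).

Answer: baz

Derivation:
After op 1 (type): buf='baz' undo_depth=1 redo_depth=0
After op 2 (type): buf='bazbaz' undo_depth=2 redo_depth=0
After op 3 (undo): buf='baz' undo_depth=1 redo_depth=1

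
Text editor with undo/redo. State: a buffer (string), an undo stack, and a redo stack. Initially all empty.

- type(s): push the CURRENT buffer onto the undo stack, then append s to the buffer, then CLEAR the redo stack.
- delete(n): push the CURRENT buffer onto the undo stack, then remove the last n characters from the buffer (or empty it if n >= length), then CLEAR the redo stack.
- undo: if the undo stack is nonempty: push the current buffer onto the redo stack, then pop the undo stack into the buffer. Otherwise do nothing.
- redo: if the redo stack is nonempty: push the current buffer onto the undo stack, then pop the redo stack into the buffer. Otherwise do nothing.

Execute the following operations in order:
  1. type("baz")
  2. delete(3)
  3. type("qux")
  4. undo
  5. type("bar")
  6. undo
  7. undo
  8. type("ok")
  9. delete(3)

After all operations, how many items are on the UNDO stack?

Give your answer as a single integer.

Answer: 3

Derivation:
After op 1 (type): buf='baz' undo_depth=1 redo_depth=0
After op 2 (delete): buf='(empty)' undo_depth=2 redo_depth=0
After op 3 (type): buf='qux' undo_depth=3 redo_depth=0
After op 4 (undo): buf='(empty)' undo_depth=2 redo_depth=1
After op 5 (type): buf='bar' undo_depth=3 redo_depth=0
After op 6 (undo): buf='(empty)' undo_depth=2 redo_depth=1
After op 7 (undo): buf='baz' undo_depth=1 redo_depth=2
After op 8 (type): buf='bazok' undo_depth=2 redo_depth=0
After op 9 (delete): buf='ba' undo_depth=3 redo_depth=0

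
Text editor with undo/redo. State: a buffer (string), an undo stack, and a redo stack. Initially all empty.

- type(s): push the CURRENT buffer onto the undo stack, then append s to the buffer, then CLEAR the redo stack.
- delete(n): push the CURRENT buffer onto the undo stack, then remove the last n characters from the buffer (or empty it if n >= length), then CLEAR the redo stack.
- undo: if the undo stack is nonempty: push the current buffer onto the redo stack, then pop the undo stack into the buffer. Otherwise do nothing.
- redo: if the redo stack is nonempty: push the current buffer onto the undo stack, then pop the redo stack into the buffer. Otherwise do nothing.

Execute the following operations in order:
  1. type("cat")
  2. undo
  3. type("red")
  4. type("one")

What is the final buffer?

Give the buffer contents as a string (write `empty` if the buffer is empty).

Answer: redone

Derivation:
After op 1 (type): buf='cat' undo_depth=1 redo_depth=0
After op 2 (undo): buf='(empty)' undo_depth=0 redo_depth=1
After op 3 (type): buf='red' undo_depth=1 redo_depth=0
After op 4 (type): buf='redone' undo_depth=2 redo_depth=0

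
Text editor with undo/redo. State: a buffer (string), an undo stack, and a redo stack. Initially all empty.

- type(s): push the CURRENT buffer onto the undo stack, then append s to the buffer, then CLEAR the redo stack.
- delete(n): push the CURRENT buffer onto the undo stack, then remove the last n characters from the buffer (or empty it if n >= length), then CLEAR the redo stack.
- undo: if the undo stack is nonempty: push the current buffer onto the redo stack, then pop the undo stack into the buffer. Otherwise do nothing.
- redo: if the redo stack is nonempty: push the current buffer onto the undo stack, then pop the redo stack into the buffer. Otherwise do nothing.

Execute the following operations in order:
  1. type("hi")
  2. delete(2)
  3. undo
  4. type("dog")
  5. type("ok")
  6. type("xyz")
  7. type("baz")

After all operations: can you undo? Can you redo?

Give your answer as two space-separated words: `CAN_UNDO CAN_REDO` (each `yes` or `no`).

After op 1 (type): buf='hi' undo_depth=1 redo_depth=0
After op 2 (delete): buf='(empty)' undo_depth=2 redo_depth=0
After op 3 (undo): buf='hi' undo_depth=1 redo_depth=1
After op 4 (type): buf='hidog' undo_depth=2 redo_depth=0
After op 5 (type): buf='hidogok' undo_depth=3 redo_depth=0
After op 6 (type): buf='hidogokxyz' undo_depth=4 redo_depth=0
After op 7 (type): buf='hidogokxyzbaz' undo_depth=5 redo_depth=0

Answer: yes no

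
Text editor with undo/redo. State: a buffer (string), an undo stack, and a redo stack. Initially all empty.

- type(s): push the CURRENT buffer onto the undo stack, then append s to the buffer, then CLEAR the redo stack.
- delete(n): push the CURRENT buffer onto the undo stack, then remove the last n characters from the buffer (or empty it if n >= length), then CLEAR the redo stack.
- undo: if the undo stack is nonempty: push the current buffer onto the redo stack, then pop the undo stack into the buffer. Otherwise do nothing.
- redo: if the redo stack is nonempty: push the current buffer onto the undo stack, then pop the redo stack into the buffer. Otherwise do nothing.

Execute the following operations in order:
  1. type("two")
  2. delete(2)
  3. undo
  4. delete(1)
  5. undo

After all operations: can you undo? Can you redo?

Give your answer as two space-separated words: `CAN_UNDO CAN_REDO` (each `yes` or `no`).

After op 1 (type): buf='two' undo_depth=1 redo_depth=0
After op 2 (delete): buf='t' undo_depth=2 redo_depth=0
After op 3 (undo): buf='two' undo_depth=1 redo_depth=1
After op 4 (delete): buf='tw' undo_depth=2 redo_depth=0
After op 5 (undo): buf='two' undo_depth=1 redo_depth=1

Answer: yes yes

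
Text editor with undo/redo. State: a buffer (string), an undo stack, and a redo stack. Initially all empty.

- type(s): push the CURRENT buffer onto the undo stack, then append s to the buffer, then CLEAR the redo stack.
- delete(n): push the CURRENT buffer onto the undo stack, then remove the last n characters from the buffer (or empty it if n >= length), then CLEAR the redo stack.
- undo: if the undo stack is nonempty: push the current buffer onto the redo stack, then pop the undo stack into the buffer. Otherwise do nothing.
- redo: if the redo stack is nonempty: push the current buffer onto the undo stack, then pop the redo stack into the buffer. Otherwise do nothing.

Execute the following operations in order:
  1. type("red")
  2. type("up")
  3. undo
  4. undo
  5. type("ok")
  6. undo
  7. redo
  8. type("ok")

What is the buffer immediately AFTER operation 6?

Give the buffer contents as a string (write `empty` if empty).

Answer: empty

Derivation:
After op 1 (type): buf='red' undo_depth=1 redo_depth=0
After op 2 (type): buf='redup' undo_depth=2 redo_depth=0
After op 3 (undo): buf='red' undo_depth=1 redo_depth=1
After op 4 (undo): buf='(empty)' undo_depth=0 redo_depth=2
After op 5 (type): buf='ok' undo_depth=1 redo_depth=0
After op 6 (undo): buf='(empty)' undo_depth=0 redo_depth=1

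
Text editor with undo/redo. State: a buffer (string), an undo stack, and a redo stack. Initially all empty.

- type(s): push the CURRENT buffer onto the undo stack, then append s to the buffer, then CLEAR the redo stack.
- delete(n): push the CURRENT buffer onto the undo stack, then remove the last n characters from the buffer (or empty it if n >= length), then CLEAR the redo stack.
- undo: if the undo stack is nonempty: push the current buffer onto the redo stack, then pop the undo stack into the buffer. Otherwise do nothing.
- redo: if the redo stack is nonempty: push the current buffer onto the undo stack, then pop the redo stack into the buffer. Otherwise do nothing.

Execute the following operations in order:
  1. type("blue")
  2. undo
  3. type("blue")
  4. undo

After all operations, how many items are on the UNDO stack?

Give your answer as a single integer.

After op 1 (type): buf='blue' undo_depth=1 redo_depth=0
After op 2 (undo): buf='(empty)' undo_depth=0 redo_depth=1
After op 3 (type): buf='blue' undo_depth=1 redo_depth=0
After op 4 (undo): buf='(empty)' undo_depth=0 redo_depth=1

Answer: 0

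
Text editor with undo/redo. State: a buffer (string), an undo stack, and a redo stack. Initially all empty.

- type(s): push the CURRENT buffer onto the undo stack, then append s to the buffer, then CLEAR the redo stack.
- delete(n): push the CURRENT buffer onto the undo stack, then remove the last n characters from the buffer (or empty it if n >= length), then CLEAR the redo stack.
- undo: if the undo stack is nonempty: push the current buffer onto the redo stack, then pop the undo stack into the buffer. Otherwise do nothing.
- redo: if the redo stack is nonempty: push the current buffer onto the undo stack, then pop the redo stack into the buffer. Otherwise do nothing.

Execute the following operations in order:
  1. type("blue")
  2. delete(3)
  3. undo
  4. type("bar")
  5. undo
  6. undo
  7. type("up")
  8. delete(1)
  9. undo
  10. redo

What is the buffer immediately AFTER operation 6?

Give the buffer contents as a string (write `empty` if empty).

Answer: empty

Derivation:
After op 1 (type): buf='blue' undo_depth=1 redo_depth=0
After op 2 (delete): buf='b' undo_depth=2 redo_depth=0
After op 3 (undo): buf='blue' undo_depth=1 redo_depth=1
After op 4 (type): buf='bluebar' undo_depth=2 redo_depth=0
After op 5 (undo): buf='blue' undo_depth=1 redo_depth=1
After op 6 (undo): buf='(empty)' undo_depth=0 redo_depth=2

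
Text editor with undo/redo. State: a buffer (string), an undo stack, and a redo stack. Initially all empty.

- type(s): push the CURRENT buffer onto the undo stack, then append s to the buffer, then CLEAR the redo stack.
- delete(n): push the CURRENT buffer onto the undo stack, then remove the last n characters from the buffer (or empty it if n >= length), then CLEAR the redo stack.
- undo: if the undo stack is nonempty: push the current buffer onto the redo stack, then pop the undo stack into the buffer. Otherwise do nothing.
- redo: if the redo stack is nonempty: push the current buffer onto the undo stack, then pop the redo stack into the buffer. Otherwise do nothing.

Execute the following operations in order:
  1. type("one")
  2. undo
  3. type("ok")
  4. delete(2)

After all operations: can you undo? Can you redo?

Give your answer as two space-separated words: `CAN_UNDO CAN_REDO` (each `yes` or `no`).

Answer: yes no

Derivation:
After op 1 (type): buf='one' undo_depth=1 redo_depth=0
After op 2 (undo): buf='(empty)' undo_depth=0 redo_depth=1
After op 3 (type): buf='ok' undo_depth=1 redo_depth=0
After op 4 (delete): buf='(empty)' undo_depth=2 redo_depth=0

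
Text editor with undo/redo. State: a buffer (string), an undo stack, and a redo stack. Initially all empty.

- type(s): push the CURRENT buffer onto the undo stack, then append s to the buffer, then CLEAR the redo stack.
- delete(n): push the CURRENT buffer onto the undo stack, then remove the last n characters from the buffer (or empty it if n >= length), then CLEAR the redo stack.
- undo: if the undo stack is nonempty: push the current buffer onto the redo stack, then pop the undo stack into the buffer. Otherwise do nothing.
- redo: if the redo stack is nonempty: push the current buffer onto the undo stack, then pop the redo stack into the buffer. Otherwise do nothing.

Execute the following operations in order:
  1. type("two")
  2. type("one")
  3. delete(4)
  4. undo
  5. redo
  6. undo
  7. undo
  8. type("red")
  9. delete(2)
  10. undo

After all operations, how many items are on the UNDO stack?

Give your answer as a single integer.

Answer: 2

Derivation:
After op 1 (type): buf='two' undo_depth=1 redo_depth=0
After op 2 (type): buf='twoone' undo_depth=2 redo_depth=0
After op 3 (delete): buf='tw' undo_depth=3 redo_depth=0
After op 4 (undo): buf='twoone' undo_depth=2 redo_depth=1
After op 5 (redo): buf='tw' undo_depth=3 redo_depth=0
After op 6 (undo): buf='twoone' undo_depth=2 redo_depth=1
After op 7 (undo): buf='two' undo_depth=1 redo_depth=2
After op 8 (type): buf='twored' undo_depth=2 redo_depth=0
After op 9 (delete): buf='twor' undo_depth=3 redo_depth=0
After op 10 (undo): buf='twored' undo_depth=2 redo_depth=1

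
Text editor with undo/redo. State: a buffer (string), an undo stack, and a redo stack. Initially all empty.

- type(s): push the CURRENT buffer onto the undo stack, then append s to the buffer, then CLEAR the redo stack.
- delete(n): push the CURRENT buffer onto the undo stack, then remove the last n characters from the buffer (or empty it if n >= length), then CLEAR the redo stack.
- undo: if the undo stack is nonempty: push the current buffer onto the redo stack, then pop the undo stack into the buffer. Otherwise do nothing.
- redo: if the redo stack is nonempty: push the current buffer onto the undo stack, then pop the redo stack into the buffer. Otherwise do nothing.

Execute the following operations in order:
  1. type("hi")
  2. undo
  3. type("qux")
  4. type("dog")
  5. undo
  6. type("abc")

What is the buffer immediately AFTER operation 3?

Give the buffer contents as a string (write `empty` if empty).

Answer: qux

Derivation:
After op 1 (type): buf='hi' undo_depth=1 redo_depth=0
After op 2 (undo): buf='(empty)' undo_depth=0 redo_depth=1
After op 3 (type): buf='qux' undo_depth=1 redo_depth=0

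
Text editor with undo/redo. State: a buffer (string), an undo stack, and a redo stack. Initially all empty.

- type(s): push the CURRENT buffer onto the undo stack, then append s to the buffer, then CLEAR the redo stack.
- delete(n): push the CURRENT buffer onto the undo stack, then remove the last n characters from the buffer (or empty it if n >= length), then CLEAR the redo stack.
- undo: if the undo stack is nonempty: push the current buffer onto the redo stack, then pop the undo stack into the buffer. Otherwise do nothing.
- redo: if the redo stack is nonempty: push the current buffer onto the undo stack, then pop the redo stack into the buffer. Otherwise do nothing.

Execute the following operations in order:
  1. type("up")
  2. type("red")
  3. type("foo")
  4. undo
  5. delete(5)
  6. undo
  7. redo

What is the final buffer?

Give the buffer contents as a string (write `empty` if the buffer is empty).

Answer: empty

Derivation:
After op 1 (type): buf='up' undo_depth=1 redo_depth=0
After op 2 (type): buf='upred' undo_depth=2 redo_depth=0
After op 3 (type): buf='upredfoo' undo_depth=3 redo_depth=0
After op 4 (undo): buf='upred' undo_depth=2 redo_depth=1
After op 5 (delete): buf='(empty)' undo_depth=3 redo_depth=0
After op 6 (undo): buf='upred' undo_depth=2 redo_depth=1
After op 7 (redo): buf='(empty)' undo_depth=3 redo_depth=0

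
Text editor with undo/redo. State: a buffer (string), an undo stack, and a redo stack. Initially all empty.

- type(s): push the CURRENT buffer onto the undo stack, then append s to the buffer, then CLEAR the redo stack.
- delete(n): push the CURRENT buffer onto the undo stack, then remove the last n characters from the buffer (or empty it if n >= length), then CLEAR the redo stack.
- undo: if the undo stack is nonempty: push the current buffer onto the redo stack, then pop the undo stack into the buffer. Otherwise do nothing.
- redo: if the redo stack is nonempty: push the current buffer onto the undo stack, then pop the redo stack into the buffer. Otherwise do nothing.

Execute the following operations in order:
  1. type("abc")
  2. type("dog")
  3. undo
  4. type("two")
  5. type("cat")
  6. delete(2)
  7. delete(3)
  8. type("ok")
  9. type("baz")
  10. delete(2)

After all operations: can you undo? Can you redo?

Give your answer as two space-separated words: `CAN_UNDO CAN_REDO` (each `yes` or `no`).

Answer: yes no

Derivation:
After op 1 (type): buf='abc' undo_depth=1 redo_depth=0
After op 2 (type): buf='abcdog' undo_depth=2 redo_depth=0
After op 3 (undo): buf='abc' undo_depth=1 redo_depth=1
After op 4 (type): buf='abctwo' undo_depth=2 redo_depth=0
After op 5 (type): buf='abctwocat' undo_depth=3 redo_depth=0
After op 6 (delete): buf='abctwoc' undo_depth=4 redo_depth=0
After op 7 (delete): buf='abct' undo_depth=5 redo_depth=0
After op 8 (type): buf='abctok' undo_depth=6 redo_depth=0
After op 9 (type): buf='abctokbaz' undo_depth=7 redo_depth=0
After op 10 (delete): buf='abctokb' undo_depth=8 redo_depth=0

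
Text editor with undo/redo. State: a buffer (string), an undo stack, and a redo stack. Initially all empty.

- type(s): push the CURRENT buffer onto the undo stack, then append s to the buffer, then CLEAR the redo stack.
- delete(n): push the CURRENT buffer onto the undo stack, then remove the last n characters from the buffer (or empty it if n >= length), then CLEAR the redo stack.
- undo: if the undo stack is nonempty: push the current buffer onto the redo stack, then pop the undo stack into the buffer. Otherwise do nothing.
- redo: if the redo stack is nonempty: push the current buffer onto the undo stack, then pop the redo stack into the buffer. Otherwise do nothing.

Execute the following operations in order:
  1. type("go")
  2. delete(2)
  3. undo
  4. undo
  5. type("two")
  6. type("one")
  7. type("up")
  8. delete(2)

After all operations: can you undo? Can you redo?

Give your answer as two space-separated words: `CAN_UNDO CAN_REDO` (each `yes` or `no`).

After op 1 (type): buf='go' undo_depth=1 redo_depth=0
After op 2 (delete): buf='(empty)' undo_depth=2 redo_depth=0
After op 3 (undo): buf='go' undo_depth=1 redo_depth=1
After op 4 (undo): buf='(empty)' undo_depth=0 redo_depth=2
After op 5 (type): buf='two' undo_depth=1 redo_depth=0
After op 6 (type): buf='twoone' undo_depth=2 redo_depth=0
After op 7 (type): buf='twooneup' undo_depth=3 redo_depth=0
After op 8 (delete): buf='twoone' undo_depth=4 redo_depth=0

Answer: yes no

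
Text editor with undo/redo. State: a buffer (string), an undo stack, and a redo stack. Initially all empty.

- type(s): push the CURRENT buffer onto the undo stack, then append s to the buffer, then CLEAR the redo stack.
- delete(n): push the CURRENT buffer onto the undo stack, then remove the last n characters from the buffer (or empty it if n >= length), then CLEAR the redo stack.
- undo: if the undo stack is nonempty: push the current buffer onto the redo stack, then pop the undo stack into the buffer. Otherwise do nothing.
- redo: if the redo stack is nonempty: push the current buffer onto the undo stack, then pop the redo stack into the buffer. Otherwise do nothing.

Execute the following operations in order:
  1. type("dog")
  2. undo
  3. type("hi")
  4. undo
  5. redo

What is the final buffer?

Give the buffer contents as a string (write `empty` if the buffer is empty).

After op 1 (type): buf='dog' undo_depth=1 redo_depth=0
After op 2 (undo): buf='(empty)' undo_depth=0 redo_depth=1
After op 3 (type): buf='hi' undo_depth=1 redo_depth=0
After op 4 (undo): buf='(empty)' undo_depth=0 redo_depth=1
After op 5 (redo): buf='hi' undo_depth=1 redo_depth=0

Answer: hi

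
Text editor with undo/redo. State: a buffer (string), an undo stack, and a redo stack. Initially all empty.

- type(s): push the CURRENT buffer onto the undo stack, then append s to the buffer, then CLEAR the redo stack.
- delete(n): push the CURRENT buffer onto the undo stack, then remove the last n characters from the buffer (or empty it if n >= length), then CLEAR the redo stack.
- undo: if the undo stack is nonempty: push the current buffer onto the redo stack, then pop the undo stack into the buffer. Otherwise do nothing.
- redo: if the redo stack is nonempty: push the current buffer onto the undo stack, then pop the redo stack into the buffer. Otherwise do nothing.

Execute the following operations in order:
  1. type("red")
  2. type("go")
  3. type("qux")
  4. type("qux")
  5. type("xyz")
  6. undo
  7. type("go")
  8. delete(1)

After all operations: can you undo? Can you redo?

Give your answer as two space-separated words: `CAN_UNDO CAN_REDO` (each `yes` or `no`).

After op 1 (type): buf='red' undo_depth=1 redo_depth=0
After op 2 (type): buf='redgo' undo_depth=2 redo_depth=0
After op 3 (type): buf='redgoqux' undo_depth=3 redo_depth=0
After op 4 (type): buf='redgoquxqux' undo_depth=4 redo_depth=0
After op 5 (type): buf='redgoquxquxxyz' undo_depth=5 redo_depth=0
After op 6 (undo): buf='redgoquxqux' undo_depth=4 redo_depth=1
After op 7 (type): buf='redgoquxquxgo' undo_depth=5 redo_depth=0
After op 8 (delete): buf='redgoquxquxg' undo_depth=6 redo_depth=0

Answer: yes no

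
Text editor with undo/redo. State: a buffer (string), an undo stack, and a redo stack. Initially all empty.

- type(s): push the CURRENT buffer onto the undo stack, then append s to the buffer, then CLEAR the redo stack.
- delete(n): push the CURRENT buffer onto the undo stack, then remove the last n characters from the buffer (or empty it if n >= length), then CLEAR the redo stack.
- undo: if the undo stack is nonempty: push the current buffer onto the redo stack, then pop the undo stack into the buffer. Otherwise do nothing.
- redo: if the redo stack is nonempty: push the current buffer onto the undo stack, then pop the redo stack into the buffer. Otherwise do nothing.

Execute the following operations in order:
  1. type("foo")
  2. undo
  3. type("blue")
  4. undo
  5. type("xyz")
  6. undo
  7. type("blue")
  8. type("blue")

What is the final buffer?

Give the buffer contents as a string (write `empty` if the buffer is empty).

Answer: blueblue

Derivation:
After op 1 (type): buf='foo' undo_depth=1 redo_depth=0
After op 2 (undo): buf='(empty)' undo_depth=0 redo_depth=1
After op 3 (type): buf='blue' undo_depth=1 redo_depth=0
After op 4 (undo): buf='(empty)' undo_depth=0 redo_depth=1
After op 5 (type): buf='xyz' undo_depth=1 redo_depth=0
After op 6 (undo): buf='(empty)' undo_depth=0 redo_depth=1
After op 7 (type): buf='blue' undo_depth=1 redo_depth=0
After op 8 (type): buf='blueblue' undo_depth=2 redo_depth=0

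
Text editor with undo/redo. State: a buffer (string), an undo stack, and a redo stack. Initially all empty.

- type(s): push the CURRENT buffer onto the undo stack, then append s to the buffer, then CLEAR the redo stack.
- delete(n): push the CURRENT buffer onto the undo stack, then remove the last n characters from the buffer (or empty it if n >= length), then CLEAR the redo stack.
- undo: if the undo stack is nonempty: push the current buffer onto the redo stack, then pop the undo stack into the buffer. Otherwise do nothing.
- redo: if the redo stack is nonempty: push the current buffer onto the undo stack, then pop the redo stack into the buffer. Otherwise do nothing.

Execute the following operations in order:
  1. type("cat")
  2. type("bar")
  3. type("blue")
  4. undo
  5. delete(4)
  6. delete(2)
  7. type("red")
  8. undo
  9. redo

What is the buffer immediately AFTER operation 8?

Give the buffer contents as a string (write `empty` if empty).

Answer: empty

Derivation:
After op 1 (type): buf='cat' undo_depth=1 redo_depth=0
After op 2 (type): buf='catbar' undo_depth=2 redo_depth=0
After op 3 (type): buf='catbarblue' undo_depth=3 redo_depth=0
After op 4 (undo): buf='catbar' undo_depth=2 redo_depth=1
After op 5 (delete): buf='ca' undo_depth=3 redo_depth=0
After op 6 (delete): buf='(empty)' undo_depth=4 redo_depth=0
After op 7 (type): buf='red' undo_depth=5 redo_depth=0
After op 8 (undo): buf='(empty)' undo_depth=4 redo_depth=1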